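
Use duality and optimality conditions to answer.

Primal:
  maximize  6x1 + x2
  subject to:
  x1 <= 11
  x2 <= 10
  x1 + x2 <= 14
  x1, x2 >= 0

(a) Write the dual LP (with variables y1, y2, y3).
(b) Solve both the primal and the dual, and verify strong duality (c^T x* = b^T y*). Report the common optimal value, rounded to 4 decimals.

The standard primal-dual pair for 'max c^T x s.t. A x <= b, x >= 0' is:
  Dual:  min b^T y  s.t.  A^T y >= c,  y >= 0.

So the dual LP is:
  minimize  11y1 + 10y2 + 14y3
  subject to:
    y1 + y3 >= 6
    y2 + y3 >= 1
    y1, y2, y3 >= 0

Solving the primal: x* = (11, 3).
  primal value c^T x* = 69.
Solving the dual: y* = (5, 0, 1).
  dual value b^T y* = 69.
Strong duality: c^T x* = b^T y*. Confirmed.

69


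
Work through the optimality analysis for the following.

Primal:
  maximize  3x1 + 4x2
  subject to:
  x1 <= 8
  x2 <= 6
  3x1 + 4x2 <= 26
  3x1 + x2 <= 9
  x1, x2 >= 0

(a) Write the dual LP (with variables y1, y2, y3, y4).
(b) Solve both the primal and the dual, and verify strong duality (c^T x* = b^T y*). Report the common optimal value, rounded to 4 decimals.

The standard primal-dual pair for 'max c^T x s.t. A x <= b, x >= 0' is:
  Dual:  min b^T y  s.t.  A^T y >= c,  y >= 0.

So the dual LP is:
  minimize  8y1 + 6y2 + 26y3 + 9y4
  subject to:
    y1 + 3y3 + 3y4 >= 3
    y2 + 4y3 + y4 >= 4
    y1, y2, y3, y4 >= 0

Solving the primal: x* = (1.1111, 5.6667).
  primal value c^T x* = 26.
Solving the dual: y* = (0, 0, 1, 0).
  dual value b^T y* = 26.
Strong duality: c^T x* = b^T y*. Confirmed.

26


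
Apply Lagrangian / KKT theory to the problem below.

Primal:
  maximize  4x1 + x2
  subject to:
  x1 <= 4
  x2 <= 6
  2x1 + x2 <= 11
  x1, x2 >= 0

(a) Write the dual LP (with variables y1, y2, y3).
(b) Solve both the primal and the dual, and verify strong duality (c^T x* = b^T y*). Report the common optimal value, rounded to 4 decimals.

The standard primal-dual pair for 'max c^T x s.t. A x <= b, x >= 0' is:
  Dual:  min b^T y  s.t.  A^T y >= c,  y >= 0.

So the dual LP is:
  minimize  4y1 + 6y2 + 11y3
  subject to:
    y1 + 2y3 >= 4
    y2 + y3 >= 1
    y1, y2, y3 >= 0

Solving the primal: x* = (4, 3).
  primal value c^T x* = 19.
Solving the dual: y* = (2, 0, 1).
  dual value b^T y* = 19.
Strong duality: c^T x* = b^T y*. Confirmed.

19


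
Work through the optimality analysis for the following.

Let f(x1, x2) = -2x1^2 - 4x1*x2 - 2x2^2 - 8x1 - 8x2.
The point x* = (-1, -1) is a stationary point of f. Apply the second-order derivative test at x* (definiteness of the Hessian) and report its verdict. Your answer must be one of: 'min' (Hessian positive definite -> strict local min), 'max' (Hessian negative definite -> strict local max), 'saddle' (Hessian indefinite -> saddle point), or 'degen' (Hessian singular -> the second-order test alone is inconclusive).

Compute the Hessian H = grad^2 f:
  H = [[-4, -4], [-4, -4]]
Verify stationarity: grad f(x*) = H x* + g = (0, 0).
Eigenvalues of H: -8, 0.
H has a zero eigenvalue (singular; negative semidefinite but not definite), so H is neither positive definite, negative definite, nor indefinite. The second-order test alone is inconclusive -> degen.
(Indeed, f is constant along the null direction of H through x*, so x* is not a strict local extremum.)

degen


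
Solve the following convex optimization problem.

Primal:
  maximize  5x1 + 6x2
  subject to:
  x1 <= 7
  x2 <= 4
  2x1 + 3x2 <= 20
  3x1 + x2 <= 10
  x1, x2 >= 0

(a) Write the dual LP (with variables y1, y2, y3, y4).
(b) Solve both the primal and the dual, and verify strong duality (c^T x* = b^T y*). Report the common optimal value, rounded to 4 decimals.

The standard primal-dual pair for 'max c^T x s.t. A x <= b, x >= 0' is:
  Dual:  min b^T y  s.t.  A^T y >= c,  y >= 0.

So the dual LP is:
  minimize  7y1 + 4y2 + 20y3 + 10y4
  subject to:
    y1 + 2y3 + 3y4 >= 5
    y2 + 3y3 + y4 >= 6
    y1, y2, y3, y4 >= 0

Solving the primal: x* = (2, 4).
  primal value c^T x* = 34.
Solving the dual: y* = (0, 4.3333, 0, 1.6667).
  dual value b^T y* = 34.
Strong duality: c^T x* = b^T y*. Confirmed.

34


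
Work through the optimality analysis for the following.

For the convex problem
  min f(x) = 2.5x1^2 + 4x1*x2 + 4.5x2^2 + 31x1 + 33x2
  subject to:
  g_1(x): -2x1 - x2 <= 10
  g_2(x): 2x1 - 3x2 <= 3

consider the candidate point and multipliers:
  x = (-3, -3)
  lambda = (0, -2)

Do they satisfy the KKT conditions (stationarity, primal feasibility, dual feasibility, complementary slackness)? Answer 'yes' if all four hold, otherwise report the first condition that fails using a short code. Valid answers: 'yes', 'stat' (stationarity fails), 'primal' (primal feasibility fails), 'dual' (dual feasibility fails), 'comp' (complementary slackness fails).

Gradient of f: grad f(x) = Q x + c = (4, -6)
Constraint values g_i(x) = a_i^T x - b_i:
  g_1((-3, -3)) = -1
  g_2((-3, -3)) = 0
Stationarity residual: grad f(x) + sum_i lambda_i a_i = (0, 0)
  -> stationarity OK
Primal feasibility (all g_i <= 0): OK
Dual feasibility (all lambda_i >= 0): FAILS
Complementary slackness (lambda_i * g_i(x) = 0 for all i): OK

Verdict: the first failing condition is dual_feasibility -> dual.

dual


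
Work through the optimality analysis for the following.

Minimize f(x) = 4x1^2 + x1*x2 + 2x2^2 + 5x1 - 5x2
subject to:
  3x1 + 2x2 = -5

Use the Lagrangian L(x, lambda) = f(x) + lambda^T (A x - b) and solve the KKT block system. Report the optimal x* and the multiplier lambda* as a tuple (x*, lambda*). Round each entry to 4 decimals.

Form the Lagrangian:
  L(x, lambda) = (1/2) x^T Q x + c^T x + lambda^T (A x - b)
Stationarity (grad_x L = 0): Q x + c + A^T lambda = 0.
Primal feasibility: A x = b.

This gives the KKT block system:
  [ Q   A^T ] [ x     ]   [-c ]
  [ A    0  ] [ lambda ] = [ b ]

Solving the linear system:
  x*      = (-1.7857, 0.1786)
  lambda* = (3.0357)
  f(x*)   = 2.6786

x* = (-1.7857, 0.1786), lambda* = (3.0357)


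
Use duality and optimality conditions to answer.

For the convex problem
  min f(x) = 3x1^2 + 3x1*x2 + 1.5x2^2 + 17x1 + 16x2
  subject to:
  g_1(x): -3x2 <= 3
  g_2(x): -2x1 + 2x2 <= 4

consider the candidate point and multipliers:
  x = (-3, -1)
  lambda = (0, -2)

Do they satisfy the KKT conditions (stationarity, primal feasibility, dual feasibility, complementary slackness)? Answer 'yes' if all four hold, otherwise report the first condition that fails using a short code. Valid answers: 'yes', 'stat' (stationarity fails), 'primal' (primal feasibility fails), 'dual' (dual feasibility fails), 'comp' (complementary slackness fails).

Gradient of f: grad f(x) = Q x + c = (-4, 4)
Constraint values g_i(x) = a_i^T x - b_i:
  g_1((-3, -1)) = 0
  g_2((-3, -1)) = 0
Stationarity residual: grad f(x) + sum_i lambda_i a_i = (0, 0)
  -> stationarity OK
Primal feasibility (all g_i <= 0): OK
Dual feasibility (all lambda_i >= 0): FAILS
Complementary slackness (lambda_i * g_i(x) = 0 for all i): OK

Verdict: the first failing condition is dual_feasibility -> dual.

dual


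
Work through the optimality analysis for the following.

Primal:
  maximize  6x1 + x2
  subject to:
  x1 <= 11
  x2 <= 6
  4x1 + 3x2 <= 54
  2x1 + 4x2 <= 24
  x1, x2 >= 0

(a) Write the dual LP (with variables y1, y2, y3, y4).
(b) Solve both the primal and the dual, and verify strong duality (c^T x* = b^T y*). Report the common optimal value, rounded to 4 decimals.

The standard primal-dual pair for 'max c^T x s.t. A x <= b, x >= 0' is:
  Dual:  min b^T y  s.t.  A^T y >= c,  y >= 0.

So the dual LP is:
  minimize  11y1 + 6y2 + 54y3 + 24y4
  subject to:
    y1 + 4y3 + 2y4 >= 6
    y2 + 3y3 + 4y4 >= 1
    y1, y2, y3, y4 >= 0

Solving the primal: x* = (11, 0.5).
  primal value c^T x* = 66.5.
Solving the dual: y* = (5.5, 0, 0, 0.25).
  dual value b^T y* = 66.5.
Strong duality: c^T x* = b^T y*. Confirmed.

66.5


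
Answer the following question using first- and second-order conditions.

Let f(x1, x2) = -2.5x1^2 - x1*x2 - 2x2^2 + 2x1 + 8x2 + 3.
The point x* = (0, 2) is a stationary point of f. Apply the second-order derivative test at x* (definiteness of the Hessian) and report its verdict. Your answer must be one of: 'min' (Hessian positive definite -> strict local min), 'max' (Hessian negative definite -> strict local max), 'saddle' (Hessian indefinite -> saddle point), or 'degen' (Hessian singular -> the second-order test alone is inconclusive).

Compute the Hessian H = grad^2 f:
  H = [[-5, -1], [-1, -4]]
Verify stationarity: grad f(x*) = H x* + g = (0, 0).
Eigenvalues of H: -5.618, -3.382.
Both eigenvalues < 0, so H is negative definite -> x* is a strict local max.

max


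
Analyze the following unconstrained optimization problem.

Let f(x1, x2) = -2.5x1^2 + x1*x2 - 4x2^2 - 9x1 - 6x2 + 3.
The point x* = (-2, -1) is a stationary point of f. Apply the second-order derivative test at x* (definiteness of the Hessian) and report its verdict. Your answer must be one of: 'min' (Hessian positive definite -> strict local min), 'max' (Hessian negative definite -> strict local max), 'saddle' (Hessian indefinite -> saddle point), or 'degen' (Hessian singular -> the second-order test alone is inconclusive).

Compute the Hessian H = grad^2 f:
  H = [[-5, 1], [1, -8]]
Verify stationarity: grad f(x*) = H x* + g = (0, 0).
Eigenvalues of H: -8.3028, -4.6972.
Both eigenvalues < 0, so H is negative definite -> x* is a strict local max.

max


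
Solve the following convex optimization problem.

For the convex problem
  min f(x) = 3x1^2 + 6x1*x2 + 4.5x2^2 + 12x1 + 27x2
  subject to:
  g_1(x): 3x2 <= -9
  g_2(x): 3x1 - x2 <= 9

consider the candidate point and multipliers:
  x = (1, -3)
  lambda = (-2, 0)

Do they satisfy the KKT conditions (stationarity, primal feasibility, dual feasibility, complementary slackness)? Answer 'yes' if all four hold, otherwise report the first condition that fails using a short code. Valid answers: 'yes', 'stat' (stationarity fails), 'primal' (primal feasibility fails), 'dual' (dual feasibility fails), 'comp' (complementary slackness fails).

Gradient of f: grad f(x) = Q x + c = (0, 6)
Constraint values g_i(x) = a_i^T x - b_i:
  g_1((1, -3)) = 0
  g_2((1, -3)) = -3
Stationarity residual: grad f(x) + sum_i lambda_i a_i = (0, 0)
  -> stationarity OK
Primal feasibility (all g_i <= 0): OK
Dual feasibility (all lambda_i >= 0): FAILS
Complementary slackness (lambda_i * g_i(x) = 0 for all i): OK

Verdict: the first failing condition is dual_feasibility -> dual.

dual


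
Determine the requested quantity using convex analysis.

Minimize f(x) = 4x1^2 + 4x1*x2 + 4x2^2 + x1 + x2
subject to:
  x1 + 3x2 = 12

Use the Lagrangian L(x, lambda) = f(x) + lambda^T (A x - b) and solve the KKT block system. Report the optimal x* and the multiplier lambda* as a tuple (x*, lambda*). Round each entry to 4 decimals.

Form the Lagrangian:
  L(x, lambda) = (1/2) x^T Q x + c^T x + lambda^T (A x - b)
Stationarity (grad_x L = 0): Q x + c + A^T lambda = 0.
Primal feasibility: A x = b.

This gives the KKT block system:
  [ Q   A^T ] [ x     ]   [-c ]
  [ A    0  ] [ lambda ] = [ b ]

Solving the linear system:
  x*      = (-0.9643, 4.3214)
  lambda* = (-10.5714)
  f(x*)   = 65.1071

x* = (-0.9643, 4.3214), lambda* = (-10.5714)


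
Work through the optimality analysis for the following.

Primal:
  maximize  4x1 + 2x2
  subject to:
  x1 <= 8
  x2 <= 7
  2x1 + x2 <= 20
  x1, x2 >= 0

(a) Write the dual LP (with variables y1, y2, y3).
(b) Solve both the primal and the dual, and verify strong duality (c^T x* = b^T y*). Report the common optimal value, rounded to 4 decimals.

The standard primal-dual pair for 'max c^T x s.t. A x <= b, x >= 0' is:
  Dual:  min b^T y  s.t.  A^T y >= c,  y >= 0.

So the dual LP is:
  minimize  8y1 + 7y2 + 20y3
  subject to:
    y1 + 2y3 >= 4
    y2 + y3 >= 2
    y1, y2, y3 >= 0

Solving the primal: x* = (6.5, 7).
  primal value c^T x* = 40.
Solving the dual: y* = (0, 0, 2).
  dual value b^T y* = 40.
Strong duality: c^T x* = b^T y*. Confirmed.

40


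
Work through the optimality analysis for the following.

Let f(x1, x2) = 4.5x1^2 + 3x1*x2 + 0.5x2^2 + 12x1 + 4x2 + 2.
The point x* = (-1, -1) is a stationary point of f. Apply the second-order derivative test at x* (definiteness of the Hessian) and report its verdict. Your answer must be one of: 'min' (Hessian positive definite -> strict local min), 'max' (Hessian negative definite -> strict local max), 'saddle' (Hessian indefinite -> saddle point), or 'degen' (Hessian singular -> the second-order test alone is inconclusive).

Compute the Hessian H = grad^2 f:
  H = [[9, 3], [3, 1]]
Verify stationarity: grad f(x*) = H x* + g = (0, 0).
Eigenvalues of H: 0, 10.
H has a zero eigenvalue (singular; positive semidefinite but not definite), so H is neither positive definite, negative definite, nor indefinite. The second-order test alone is inconclusive -> degen.
(Indeed, f is constant along the null direction of H through x*, so x* is not a strict local extremum.)

degen


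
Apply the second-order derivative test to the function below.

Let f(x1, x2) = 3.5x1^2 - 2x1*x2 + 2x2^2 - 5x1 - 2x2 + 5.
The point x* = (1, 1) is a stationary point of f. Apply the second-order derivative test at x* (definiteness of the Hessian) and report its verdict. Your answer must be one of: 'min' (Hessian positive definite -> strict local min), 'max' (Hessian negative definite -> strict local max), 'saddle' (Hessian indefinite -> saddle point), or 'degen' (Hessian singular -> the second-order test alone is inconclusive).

Compute the Hessian H = grad^2 f:
  H = [[7, -2], [-2, 4]]
Verify stationarity: grad f(x*) = H x* + g = (0, 0).
Eigenvalues of H: 3, 8.
Both eigenvalues > 0, so H is positive definite -> x* is a strict local min.

min


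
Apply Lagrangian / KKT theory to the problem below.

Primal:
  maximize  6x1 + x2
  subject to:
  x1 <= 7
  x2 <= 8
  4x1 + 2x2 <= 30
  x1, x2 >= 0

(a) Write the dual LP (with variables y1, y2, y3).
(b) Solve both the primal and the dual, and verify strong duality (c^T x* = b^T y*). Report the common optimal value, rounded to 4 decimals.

The standard primal-dual pair for 'max c^T x s.t. A x <= b, x >= 0' is:
  Dual:  min b^T y  s.t.  A^T y >= c,  y >= 0.

So the dual LP is:
  minimize  7y1 + 8y2 + 30y3
  subject to:
    y1 + 4y3 >= 6
    y2 + 2y3 >= 1
    y1, y2, y3 >= 0

Solving the primal: x* = (7, 1).
  primal value c^T x* = 43.
Solving the dual: y* = (4, 0, 0.5).
  dual value b^T y* = 43.
Strong duality: c^T x* = b^T y*. Confirmed.

43


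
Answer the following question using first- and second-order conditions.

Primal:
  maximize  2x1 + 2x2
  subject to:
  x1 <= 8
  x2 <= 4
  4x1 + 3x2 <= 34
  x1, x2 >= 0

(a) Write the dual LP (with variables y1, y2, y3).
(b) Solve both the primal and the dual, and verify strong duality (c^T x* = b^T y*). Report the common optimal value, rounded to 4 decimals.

The standard primal-dual pair for 'max c^T x s.t. A x <= b, x >= 0' is:
  Dual:  min b^T y  s.t.  A^T y >= c,  y >= 0.

So the dual LP is:
  minimize  8y1 + 4y2 + 34y3
  subject to:
    y1 + 4y3 >= 2
    y2 + 3y3 >= 2
    y1, y2, y3 >= 0

Solving the primal: x* = (5.5, 4).
  primal value c^T x* = 19.
Solving the dual: y* = (0, 0.5, 0.5).
  dual value b^T y* = 19.
Strong duality: c^T x* = b^T y*. Confirmed.

19


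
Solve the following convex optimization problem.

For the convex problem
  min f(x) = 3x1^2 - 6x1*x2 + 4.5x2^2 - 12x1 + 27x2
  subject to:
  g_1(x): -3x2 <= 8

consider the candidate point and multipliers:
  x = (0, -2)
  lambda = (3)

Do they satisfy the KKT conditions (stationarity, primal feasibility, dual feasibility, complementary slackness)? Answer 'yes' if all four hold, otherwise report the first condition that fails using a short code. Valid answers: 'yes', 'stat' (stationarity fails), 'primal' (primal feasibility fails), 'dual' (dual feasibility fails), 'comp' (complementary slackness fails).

Gradient of f: grad f(x) = Q x + c = (0, 9)
Constraint values g_i(x) = a_i^T x - b_i:
  g_1((0, -2)) = -2
Stationarity residual: grad f(x) + sum_i lambda_i a_i = (0, 0)
  -> stationarity OK
Primal feasibility (all g_i <= 0): OK
Dual feasibility (all lambda_i >= 0): OK
Complementary slackness (lambda_i * g_i(x) = 0 for all i): FAILS

Verdict: the first failing condition is complementary_slackness -> comp.

comp


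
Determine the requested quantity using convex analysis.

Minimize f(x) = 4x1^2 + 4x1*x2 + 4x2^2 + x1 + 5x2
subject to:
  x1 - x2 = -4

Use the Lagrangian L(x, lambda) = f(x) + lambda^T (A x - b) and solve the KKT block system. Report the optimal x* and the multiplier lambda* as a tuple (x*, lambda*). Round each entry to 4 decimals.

Form the Lagrangian:
  L(x, lambda) = (1/2) x^T Q x + c^T x + lambda^T (A x - b)
Stationarity (grad_x L = 0): Q x + c + A^T lambda = 0.
Primal feasibility: A x = b.

This gives the KKT block system:
  [ Q   A^T ] [ x     ]   [-c ]
  [ A    0  ] [ lambda ] = [ b ]

Solving the linear system:
  x*      = (-2.25, 1.75)
  lambda* = (10)
  f(x*)   = 23.25

x* = (-2.25, 1.75), lambda* = (10)


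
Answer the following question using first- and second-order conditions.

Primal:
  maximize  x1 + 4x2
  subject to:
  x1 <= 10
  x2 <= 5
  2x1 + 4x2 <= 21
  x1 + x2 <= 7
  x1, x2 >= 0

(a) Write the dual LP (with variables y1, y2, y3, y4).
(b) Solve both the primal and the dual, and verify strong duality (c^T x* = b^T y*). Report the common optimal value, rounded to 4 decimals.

The standard primal-dual pair for 'max c^T x s.t. A x <= b, x >= 0' is:
  Dual:  min b^T y  s.t.  A^T y >= c,  y >= 0.

So the dual LP is:
  minimize  10y1 + 5y2 + 21y3 + 7y4
  subject to:
    y1 + 2y3 + y4 >= 1
    y2 + 4y3 + y4 >= 4
    y1, y2, y3, y4 >= 0

Solving the primal: x* = (0.5, 5).
  primal value c^T x* = 20.5.
Solving the dual: y* = (0, 2, 0.5, 0).
  dual value b^T y* = 20.5.
Strong duality: c^T x* = b^T y*. Confirmed.

20.5


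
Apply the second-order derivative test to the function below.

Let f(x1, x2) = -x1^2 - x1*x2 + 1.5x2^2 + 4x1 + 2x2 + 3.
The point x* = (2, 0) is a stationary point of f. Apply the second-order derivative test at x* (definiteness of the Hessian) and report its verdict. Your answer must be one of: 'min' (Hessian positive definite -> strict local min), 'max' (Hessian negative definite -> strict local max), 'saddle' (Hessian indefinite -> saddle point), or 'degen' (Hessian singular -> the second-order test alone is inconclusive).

Compute the Hessian H = grad^2 f:
  H = [[-2, -1], [-1, 3]]
Verify stationarity: grad f(x*) = H x* + g = (0, 0).
Eigenvalues of H: -2.1926, 3.1926.
Eigenvalues have mixed signs, so H is indefinite -> x* is a saddle point.

saddle


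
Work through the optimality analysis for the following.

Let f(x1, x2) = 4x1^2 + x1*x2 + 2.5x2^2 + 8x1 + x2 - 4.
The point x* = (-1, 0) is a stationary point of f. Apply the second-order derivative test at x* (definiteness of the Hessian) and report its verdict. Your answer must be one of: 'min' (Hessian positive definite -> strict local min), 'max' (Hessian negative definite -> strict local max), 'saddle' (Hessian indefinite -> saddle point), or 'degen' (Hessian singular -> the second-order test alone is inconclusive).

Compute the Hessian H = grad^2 f:
  H = [[8, 1], [1, 5]]
Verify stationarity: grad f(x*) = H x* + g = (0, 0).
Eigenvalues of H: 4.6972, 8.3028.
Both eigenvalues > 0, so H is positive definite -> x* is a strict local min.

min


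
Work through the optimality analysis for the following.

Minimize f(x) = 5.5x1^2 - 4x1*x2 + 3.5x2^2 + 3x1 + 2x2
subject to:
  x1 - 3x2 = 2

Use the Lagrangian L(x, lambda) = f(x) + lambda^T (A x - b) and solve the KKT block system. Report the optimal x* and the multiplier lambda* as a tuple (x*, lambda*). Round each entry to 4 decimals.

Form the Lagrangian:
  L(x, lambda) = (1/2) x^T Q x + c^T x + lambda^T (A x - b)
Stationarity (grad_x L = 0): Q x + c + A^T lambda = 0.
Primal feasibility: A x = b.

This gives the KKT block system:
  [ Q   A^T ] [ x     ]   [-c ]
  [ A    0  ] [ lambda ] = [ b ]

Solving the linear system:
  x*      = (-0.5244, -0.8415)
  lambda* = (-0.5976)
  f(x*)   = -1.0305

x* = (-0.5244, -0.8415), lambda* = (-0.5976)


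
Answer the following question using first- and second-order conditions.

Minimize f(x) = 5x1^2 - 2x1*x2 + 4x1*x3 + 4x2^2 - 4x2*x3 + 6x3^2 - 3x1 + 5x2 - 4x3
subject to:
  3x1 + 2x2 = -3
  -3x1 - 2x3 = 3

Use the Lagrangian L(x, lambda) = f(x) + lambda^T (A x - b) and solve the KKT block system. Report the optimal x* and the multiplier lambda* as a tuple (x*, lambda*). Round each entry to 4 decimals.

Form the Lagrangian:
  L(x, lambda) = (1/2) x^T Q x + c^T x + lambda^T (A x - b)
Stationarity (grad_x L = 0): Q x + c + A^T lambda = 0.
Primal feasibility: A x = b.

This gives the KKT block system:
  [ Q   A^T ] [ x     ]   [-c ]
  [ A    0  ] [ lambda ] = [ b ]

Solving the linear system:
  x*      = (-0.629, -0.5565, -0.5565)
  lambda* = (-2.0161, -5.4839)
  f(x*)   = 5.8669

x* = (-0.629, -0.5565, -0.5565), lambda* = (-2.0161, -5.4839)


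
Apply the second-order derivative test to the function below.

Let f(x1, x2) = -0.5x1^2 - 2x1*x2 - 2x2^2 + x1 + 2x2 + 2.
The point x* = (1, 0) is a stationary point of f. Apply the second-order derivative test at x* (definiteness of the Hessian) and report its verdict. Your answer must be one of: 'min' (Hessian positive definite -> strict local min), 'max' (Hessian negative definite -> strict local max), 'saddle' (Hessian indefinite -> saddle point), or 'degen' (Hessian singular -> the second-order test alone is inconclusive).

Compute the Hessian H = grad^2 f:
  H = [[-1, -2], [-2, -4]]
Verify stationarity: grad f(x*) = H x* + g = (0, 0).
Eigenvalues of H: -5, 0.
H has a zero eigenvalue (singular; negative semidefinite but not definite), so H is neither positive definite, negative definite, nor indefinite. The second-order test alone is inconclusive -> degen.
(Indeed, f is constant along the null direction of H through x*, so x* is not a strict local extremum.)

degen


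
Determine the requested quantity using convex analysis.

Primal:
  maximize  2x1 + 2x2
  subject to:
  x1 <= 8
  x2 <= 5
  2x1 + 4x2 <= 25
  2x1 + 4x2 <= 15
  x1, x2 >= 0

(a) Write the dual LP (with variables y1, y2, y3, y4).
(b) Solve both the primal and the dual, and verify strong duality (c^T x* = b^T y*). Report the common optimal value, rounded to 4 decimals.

The standard primal-dual pair for 'max c^T x s.t. A x <= b, x >= 0' is:
  Dual:  min b^T y  s.t.  A^T y >= c,  y >= 0.

So the dual LP is:
  minimize  8y1 + 5y2 + 25y3 + 15y4
  subject to:
    y1 + 2y3 + 2y4 >= 2
    y2 + 4y3 + 4y4 >= 2
    y1, y2, y3, y4 >= 0

Solving the primal: x* = (7.5, 0).
  primal value c^T x* = 15.
Solving the dual: y* = (0, 0, 0, 1).
  dual value b^T y* = 15.
Strong duality: c^T x* = b^T y*. Confirmed.

15


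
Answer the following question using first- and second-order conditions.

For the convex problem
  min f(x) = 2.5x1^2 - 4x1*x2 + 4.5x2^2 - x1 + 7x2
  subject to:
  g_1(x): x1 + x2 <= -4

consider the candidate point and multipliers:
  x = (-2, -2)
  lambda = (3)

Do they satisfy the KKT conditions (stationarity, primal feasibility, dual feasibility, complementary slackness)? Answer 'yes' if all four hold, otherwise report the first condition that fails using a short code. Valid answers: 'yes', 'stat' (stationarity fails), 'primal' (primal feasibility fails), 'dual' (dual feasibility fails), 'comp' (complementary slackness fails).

Gradient of f: grad f(x) = Q x + c = (-3, -3)
Constraint values g_i(x) = a_i^T x - b_i:
  g_1((-2, -2)) = 0
Stationarity residual: grad f(x) + sum_i lambda_i a_i = (0, 0)
  -> stationarity OK
Primal feasibility (all g_i <= 0): OK
Dual feasibility (all lambda_i >= 0): OK
Complementary slackness (lambda_i * g_i(x) = 0 for all i): OK

Verdict: yes, KKT holds.

yes


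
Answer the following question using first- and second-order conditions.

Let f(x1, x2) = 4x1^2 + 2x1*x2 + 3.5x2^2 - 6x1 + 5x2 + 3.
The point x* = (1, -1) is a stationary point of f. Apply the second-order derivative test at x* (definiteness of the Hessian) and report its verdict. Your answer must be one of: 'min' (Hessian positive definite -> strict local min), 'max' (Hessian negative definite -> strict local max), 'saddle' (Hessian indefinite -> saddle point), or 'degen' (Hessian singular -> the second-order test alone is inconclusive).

Compute the Hessian H = grad^2 f:
  H = [[8, 2], [2, 7]]
Verify stationarity: grad f(x*) = H x* + g = (0, 0).
Eigenvalues of H: 5.4384, 9.5616.
Both eigenvalues > 0, so H is positive definite -> x* is a strict local min.

min


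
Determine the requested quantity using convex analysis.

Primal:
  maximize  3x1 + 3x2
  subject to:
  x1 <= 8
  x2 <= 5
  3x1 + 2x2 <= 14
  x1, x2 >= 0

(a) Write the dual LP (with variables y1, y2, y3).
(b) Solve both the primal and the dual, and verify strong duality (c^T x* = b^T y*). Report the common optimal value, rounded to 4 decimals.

The standard primal-dual pair for 'max c^T x s.t. A x <= b, x >= 0' is:
  Dual:  min b^T y  s.t.  A^T y >= c,  y >= 0.

So the dual LP is:
  minimize  8y1 + 5y2 + 14y3
  subject to:
    y1 + 3y3 >= 3
    y2 + 2y3 >= 3
    y1, y2, y3 >= 0

Solving the primal: x* = (1.3333, 5).
  primal value c^T x* = 19.
Solving the dual: y* = (0, 1, 1).
  dual value b^T y* = 19.
Strong duality: c^T x* = b^T y*. Confirmed.

19


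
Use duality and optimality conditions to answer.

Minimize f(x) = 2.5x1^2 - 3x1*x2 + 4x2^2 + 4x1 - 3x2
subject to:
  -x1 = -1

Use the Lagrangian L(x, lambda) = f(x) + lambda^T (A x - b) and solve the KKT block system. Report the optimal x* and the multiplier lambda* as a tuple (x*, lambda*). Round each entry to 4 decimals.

Form the Lagrangian:
  L(x, lambda) = (1/2) x^T Q x + c^T x + lambda^T (A x - b)
Stationarity (grad_x L = 0): Q x + c + A^T lambda = 0.
Primal feasibility: A x = b.

This gives the KKT block system:
  [ Q   A^T ] [ x     ]   [-c ]
  [ A    0  ] [ lambda ] = [ b ]

Solving the linear system:
  x*      = (1, 0.75)
  lambda* = (6.75)
  f(x*)   = 4.25

x* = (1, 0.75), lambda* = (6.75)


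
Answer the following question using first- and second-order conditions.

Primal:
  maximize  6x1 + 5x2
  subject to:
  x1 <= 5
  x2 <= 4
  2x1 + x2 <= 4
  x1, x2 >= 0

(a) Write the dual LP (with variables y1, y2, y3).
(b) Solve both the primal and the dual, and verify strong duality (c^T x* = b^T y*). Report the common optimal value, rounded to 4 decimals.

The standard primal-dual pair for 'max c^T x s.t. A x <= b, x >= 0' is:
  Dual:  min b^T y  s.t.  A^T y >= c,  y >= 0.

So the dual LP is:
  minimize  5y1 + 4y2 + 4y3
  subject to:
    y1 + 2y3 >= 6
    y2 + y3 >= 5
    y1, y2, y3 >= 0

Solving the primal: x* = (0, 4).
  primal value c^T x* = 20.
Solving the dual: y* = (0, 2, 3).
  dual value b^T y* = 20.
Strong duality: c^T x* = b^T y*. Confirmed.

20


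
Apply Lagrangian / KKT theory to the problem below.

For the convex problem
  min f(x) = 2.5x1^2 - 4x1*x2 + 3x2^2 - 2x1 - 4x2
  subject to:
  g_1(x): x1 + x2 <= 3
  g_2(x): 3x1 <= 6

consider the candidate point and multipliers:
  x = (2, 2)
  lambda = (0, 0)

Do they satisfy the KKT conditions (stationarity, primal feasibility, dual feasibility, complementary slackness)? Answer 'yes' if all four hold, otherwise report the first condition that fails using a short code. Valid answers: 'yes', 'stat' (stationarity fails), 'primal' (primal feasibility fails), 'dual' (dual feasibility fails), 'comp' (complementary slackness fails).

Gradient of f: grad f(x) = Q x + c = (0, 0)
Constraint values g_i(x) = a_i^T x - b_i:
  g_1((2, 2)) = 1
  g_2((2, 2)) = 0
Stationarity residual: grad f(x) + sum_i lambda_i a_i = (0, 0)
  -> stationarity OK
Primal feasibility (all g_i <= 0): FAILS
Dual feasibility (all lambda_i >= 0): OK
Complementary slackness (lambda_i * g_i(x) = 0 for all i): OK

Verdict: the first failing condition is primal_feasibility -> primal.

primal


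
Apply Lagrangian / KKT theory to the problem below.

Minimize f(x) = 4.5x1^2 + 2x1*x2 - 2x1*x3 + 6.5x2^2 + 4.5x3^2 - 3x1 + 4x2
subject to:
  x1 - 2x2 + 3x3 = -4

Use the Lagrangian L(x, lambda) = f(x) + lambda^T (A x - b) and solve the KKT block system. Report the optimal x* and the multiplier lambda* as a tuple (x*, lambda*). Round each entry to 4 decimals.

Form the Lagrangian:
  L(x, lambda) = (1/2) x^T Q x + c^T x + lambda^T (A x - b)
Stationarity (grad_x L = 0): Q x + c + A^T lambda = 0.
Primal feasibility: A x = b.

This gives the KKT block system:
  [ Q   A^T ] [ x     ]   [-c ]
  [ A    0  ] [ lambda ] = [ b ]

Solving the linear system:
  x*      = (-0.2986, 0.2119, -1.0925)
  lambda* = (3.0786)
  f(x*)   = 7.0288

x* = (-0.2986, 0.2119, -1.0925), lambda* = (3.0786)


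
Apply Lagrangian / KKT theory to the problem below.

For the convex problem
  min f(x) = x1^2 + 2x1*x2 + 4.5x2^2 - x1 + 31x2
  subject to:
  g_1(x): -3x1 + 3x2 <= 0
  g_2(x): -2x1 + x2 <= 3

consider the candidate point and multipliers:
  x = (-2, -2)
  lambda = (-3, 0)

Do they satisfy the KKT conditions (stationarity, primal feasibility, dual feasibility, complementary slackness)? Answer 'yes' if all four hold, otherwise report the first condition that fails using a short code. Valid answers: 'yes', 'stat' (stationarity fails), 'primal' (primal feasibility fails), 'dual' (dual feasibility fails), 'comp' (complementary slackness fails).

Gradient of f: grad f(x) = Q x + c = (-9, 9)
Constraint values g_i(x) = a_i^T x - b_i:
  g_1((-2, -2)) = 0
  g_2((-2, -2)) = -1
Stationarity residual: grad f(x) + sum_i lambda_i a_i = (0, 0)
  -> stationarity OK
Primal feasibility (all g_i <= 0): OK
Dual feasibility (all lambda_i >= 0): FAILS
Complementary slackness (lambda_i * g_i(x) = 0 for all i): OK

Verdict: the first failing condition is dual_feasibility -> dual.

dual


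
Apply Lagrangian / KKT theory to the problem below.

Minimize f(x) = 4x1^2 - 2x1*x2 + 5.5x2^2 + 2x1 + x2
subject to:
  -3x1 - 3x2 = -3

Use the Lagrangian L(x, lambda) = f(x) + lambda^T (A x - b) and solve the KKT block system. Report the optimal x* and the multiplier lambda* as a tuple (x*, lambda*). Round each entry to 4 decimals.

Form the Lagrangian:
  L(x, lambda) = (1/2) x^T Q x + c^T x + lambda^T (A x - b)
Stationarity (grad_x L = 0): Q x + c + A^T lambda = 0.
Primal feasibility: A x = b.

This gives the KKT block system:
  [ Q   A^T ] [ x     ]   [-c ]
  [ A    0  ] [ lambda ] = [ b ]

Solving the linear system:
  x*      = (0.5217, 0.4783)
  lambda* = (1.7391)
  f(x*)   = 3.3696

x* = (0.5217, 0.4783), lambda* = (1.7391)


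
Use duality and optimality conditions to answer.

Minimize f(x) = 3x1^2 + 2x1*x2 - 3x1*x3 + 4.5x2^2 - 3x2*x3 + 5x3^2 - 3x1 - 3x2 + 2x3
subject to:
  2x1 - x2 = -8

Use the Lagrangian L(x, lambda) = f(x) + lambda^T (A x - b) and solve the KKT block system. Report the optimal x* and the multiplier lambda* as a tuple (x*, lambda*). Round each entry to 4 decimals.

Form the Lagrangian:
  L(x, lambda) = (1/2) x^T Q x + c^T x + lambda^T (A x - b)
Stationarity (grad_x L = 0): Q x + c + A^T lambda = 0.
Primal feasibility: A x = b.

This gives the KKT block system:
  [ Q   A^T ] [ x     ]   [-c ]
  [ A    0  ] [ lambda ] = [ b ]

Solving the linear system:
  x*      = (-3.1313, 1.7375, -0.6181)
  lambda* = (8.2291)
  f(x*)   = 34.389

x* = (-3.1313, 1.7375, -0.6181), lambda* = (8.2291)


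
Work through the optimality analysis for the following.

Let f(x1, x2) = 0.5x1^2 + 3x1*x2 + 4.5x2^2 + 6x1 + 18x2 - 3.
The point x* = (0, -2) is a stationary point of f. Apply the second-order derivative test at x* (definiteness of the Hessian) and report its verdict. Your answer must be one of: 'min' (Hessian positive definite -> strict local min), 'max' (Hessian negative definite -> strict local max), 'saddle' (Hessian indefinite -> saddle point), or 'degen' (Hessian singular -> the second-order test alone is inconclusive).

Compute the Hessian H = grad^2 f:
  H = [[1, 3], [3, 9]]
Verify stationarity: grad f(x*) = H x* + g = (0, 0).
Eigenvalues of H: 0, 10.
H has a zero eigenvalue (singular; positive semidefinite but not definite), so H is neither positive definite, negative definite, nor indefinite. The second-order test alone is inconclusive -> degen.
(Indeed, f is constant along the null direction of H through x*, so x* is not a strict local extremum.)

degen


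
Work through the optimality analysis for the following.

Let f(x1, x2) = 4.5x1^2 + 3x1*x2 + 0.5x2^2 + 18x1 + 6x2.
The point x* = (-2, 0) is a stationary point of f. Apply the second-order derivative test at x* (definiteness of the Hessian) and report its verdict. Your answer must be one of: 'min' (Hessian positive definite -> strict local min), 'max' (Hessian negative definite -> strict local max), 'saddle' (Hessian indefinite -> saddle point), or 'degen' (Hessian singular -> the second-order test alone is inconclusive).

Compute the Hessian H = grad^2 f:
  H = [[9, 3], [3, 1]]
Verify stationarity: grad f(x*) = H x* + g = (0, 0).
Eigenvalues of H: 0, 10.
H has a zero eigenvalue (singular; positive semidefinite but not definite), so H is neither positive definite, negative definite, nor indefinite. The second-order test alone is inconclusive -> degen.
(Indeed, f is constant along the null direction of H through x*, so x* is not a strict local extremum.)

degen


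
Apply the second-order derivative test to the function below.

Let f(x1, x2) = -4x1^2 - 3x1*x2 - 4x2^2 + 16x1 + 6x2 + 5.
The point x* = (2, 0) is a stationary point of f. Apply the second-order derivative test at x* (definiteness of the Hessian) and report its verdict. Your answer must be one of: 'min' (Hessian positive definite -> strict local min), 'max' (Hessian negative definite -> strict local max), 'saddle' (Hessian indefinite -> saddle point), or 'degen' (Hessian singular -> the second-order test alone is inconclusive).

Compute the Hessian H = grad^2 f:
  H = [[-8, -3], [-3, -8]]
Verify stationarity: grad f(x*) = H x* + g = (0, 0).
Eigenvalues of H: -11, -5.
Both eigenvalues < 0, so H is negative definite -> x* is a strict local max.

max


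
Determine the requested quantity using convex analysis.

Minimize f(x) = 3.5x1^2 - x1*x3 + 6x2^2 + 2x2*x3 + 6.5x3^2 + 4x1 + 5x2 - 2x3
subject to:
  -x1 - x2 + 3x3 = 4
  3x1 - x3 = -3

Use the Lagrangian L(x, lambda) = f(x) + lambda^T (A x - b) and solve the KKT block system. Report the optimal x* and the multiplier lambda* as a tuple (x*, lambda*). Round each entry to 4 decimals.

Form the Lagrangian:
  L(x, lambda) = (1/2) x^T Q x + c^T x + lambda^T (A x - b)
Stationarity (grad_x L = 0): Q x + c + A^T lambda = 0.
Primal feasibility: A x = b.

This gives the KKT block system:
  [ Q   A^T ] [ x     ]   [-c ]
  [ A    0  ] [ lambda ] = [ b ]

Solving the linear system:
  x*      = (-0.723, -0.7841, 0.831)
  lambda* = (-2.7475, -0.2851)
  f(x*)   = 0.8299

x* = (-0.723, -0.7841, 0.831), lambda* = (-2.7475, -0.2851)


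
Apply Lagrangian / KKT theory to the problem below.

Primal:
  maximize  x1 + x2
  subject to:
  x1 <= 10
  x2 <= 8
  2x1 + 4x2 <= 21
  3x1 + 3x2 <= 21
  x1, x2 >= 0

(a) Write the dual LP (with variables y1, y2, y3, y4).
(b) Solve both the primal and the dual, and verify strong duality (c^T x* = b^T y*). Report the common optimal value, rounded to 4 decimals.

The standard primal-dual pair for 'max c^T x s.t. A x <= b, x >= 0' is:
  Dual:  min b^T y  s.t.  A^T y >= c,  y >= 0.

So the dual LP is:
  minimize  10y1 + 8y2 + 21y3 + 21y4
  subject to:
    y1 + 2y3 + 3y4 >= 1
    y2 + 4y3 + 3y4 >= 1
    y1, y2, y3, y4 >= 0

Solving the primal: x* = (7, 0).
  primal value c^T x* = 7.
Solving the dual: y* = (0, 0, 0, 0.3333).
  dual value b^T y* = 7.
Strong duality: c^T x* = b^T y*. Confirmed.

7


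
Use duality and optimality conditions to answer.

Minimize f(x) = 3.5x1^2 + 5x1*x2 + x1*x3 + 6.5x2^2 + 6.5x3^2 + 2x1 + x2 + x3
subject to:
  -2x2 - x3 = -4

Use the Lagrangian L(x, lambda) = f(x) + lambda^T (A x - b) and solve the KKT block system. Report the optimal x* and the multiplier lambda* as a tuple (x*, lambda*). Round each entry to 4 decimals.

Form the Lagrangian:
  L(x, lambda) = (1/2) x^T Q x + c^T x + lambda^T (A x - b)
Stationarity (grad_x L = 0): Q x + c + A^T lambda = 0.
Primal feasibility: A x = b.

This gives the KKT block system:
  [ Q   A^T ] [ x     ]   [-c ]
  [ A    0  ] [ lambda ] = [ b ]

Solving the linear system:
  x*      = (-1.5807, 1.6883, 0.6233)
  lambda* = (7.5224)
  f(x*)   = 14.62

x* = (-1.5807, 1.6883, 0.6233), lambda* = (7.5224)


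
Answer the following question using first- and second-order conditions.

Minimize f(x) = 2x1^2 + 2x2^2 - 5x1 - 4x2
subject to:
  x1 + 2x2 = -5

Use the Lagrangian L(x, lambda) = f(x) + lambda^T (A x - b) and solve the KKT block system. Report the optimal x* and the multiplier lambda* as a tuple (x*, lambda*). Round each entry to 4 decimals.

Form the Lagrangian:
  L(x, lambda) = (1/2) x^T Q x + c^T x + lambda^T (A x - b)
Stationarity (grad_x L = 0): Q x + c + A^T lambda = 0.
Primal feasibility: A x = b.

This gives the KKT block system:
  [ Q   A^T ] [ x     ]   [-c ]
  [ A    0  ] [ lambda ] = [ b ]

Solving the linear system:
  x*      = (-0.4, -2.3)
  lambda* = (6.6)
  f(x*)   = 22.1

x* = (-0.4, -2.3), lambda* = (6.6)


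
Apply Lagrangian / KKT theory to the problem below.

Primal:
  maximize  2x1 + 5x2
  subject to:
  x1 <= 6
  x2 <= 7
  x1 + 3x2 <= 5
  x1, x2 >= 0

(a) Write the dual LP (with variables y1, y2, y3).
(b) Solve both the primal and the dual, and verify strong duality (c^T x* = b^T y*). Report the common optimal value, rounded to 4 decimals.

The standard primal-dual pair for 'max c^T x s.t. A x <= b, x >= 0' is:
  Dual:  min b^T y  s.t.  A^T y >= c,  y >= 0.

So the dual LP is:
  minimize  6y1 + 7y2 + 5y3
  subject to:
    y1 + y3 >= 2
    y2 + 3y3 >= 5
    y1, y2, y3 >= 0

Solving the primal: x* = (5, 0).
  primal value c^T x* = 10.
Solving the dual: y* = (0, 0, 2).
  dual value b^T y* = 10.
Strong duality: c^T x* = b^T y*. Confirmed.

10


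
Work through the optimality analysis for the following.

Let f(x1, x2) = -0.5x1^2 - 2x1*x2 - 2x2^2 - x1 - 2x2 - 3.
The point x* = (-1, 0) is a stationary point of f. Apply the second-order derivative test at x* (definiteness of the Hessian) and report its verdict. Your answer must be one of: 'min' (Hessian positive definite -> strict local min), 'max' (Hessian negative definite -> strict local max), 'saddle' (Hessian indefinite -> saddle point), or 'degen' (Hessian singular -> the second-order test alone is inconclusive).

Compute the Hessian H = grad^2 f:
  H = [[-1, -2], [-2, -4]]
Verify stationarity: grad f(x*) = H x* + g = (0, 0).
Eigenvalues of H: -5, 0.
H has a zero eigenvalue (singular; negative semidefinite but not definite), so H is neither positive definite, negative definite, nor indefinite. The second-order test alone is inconclusive -> degen.
(Indeed, f is constant along the null direction of H through x*, so x* is not a strict local extremum.)

degen


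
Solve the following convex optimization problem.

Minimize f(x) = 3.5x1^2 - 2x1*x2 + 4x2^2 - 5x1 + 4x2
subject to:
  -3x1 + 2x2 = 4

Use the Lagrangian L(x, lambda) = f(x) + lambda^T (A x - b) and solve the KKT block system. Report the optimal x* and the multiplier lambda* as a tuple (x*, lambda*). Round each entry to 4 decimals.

Form the Lagrangian:
  L(x, lambda) = (1/2) x^T Q x + c^T x + lambda^T (A x - b)
Stationarity (grad_x L = 0): Q x + c + A^T lambda = 0.
Primal feasibility: A x = b.

This gives the KKT block system:
  [ Q   A^T ] [ x     ]   [-c ]
  [ A    0  ] [ lambda ] = [ b ]

Solving the linear system:
  x*      = (-1.1053, 0.3421)
  lambda* = (-4.4737)
  f(x*)   = 12.3947

x* = (-1.1053, 0.3421), lambda* = (-4.4737)


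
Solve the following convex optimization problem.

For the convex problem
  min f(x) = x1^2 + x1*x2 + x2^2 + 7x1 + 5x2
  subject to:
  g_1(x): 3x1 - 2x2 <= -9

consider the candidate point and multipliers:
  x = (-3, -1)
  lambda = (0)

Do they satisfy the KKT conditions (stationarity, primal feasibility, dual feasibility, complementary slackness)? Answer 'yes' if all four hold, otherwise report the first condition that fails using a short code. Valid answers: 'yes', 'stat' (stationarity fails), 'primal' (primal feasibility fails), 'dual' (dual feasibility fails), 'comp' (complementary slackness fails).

Gradient of f: grad f(x) = Q x + c = (0, 0)
Constraint values g_i(x) = a_i^T x - b_i:
  g_1((-3, -1)) = 2
Stationarity residual: grad f(x) + sum_i lambda_i a_i = (0, 0)
  -> stationarity OK
Primal feasibility (all g_i <= 0): FAILS
Dual feasibility (all lambda_i >= 0): OK
Complementary slackness (lambda_i * g_i(x) = 0 for all i): OK

Verdict: the first failing condition is primal_feasibility -> primal.

primal
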